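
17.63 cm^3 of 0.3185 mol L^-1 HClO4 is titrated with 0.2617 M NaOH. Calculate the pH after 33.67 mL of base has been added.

12.79

n(acid) = 0.3185 x 0.01763 = 0.005615 mol; n(NaOH) added = 0.2617 x 0.03367 = 0.008811 mol.
Base is in excess by 0.008811 - 0.005615 = 0.003196 mol in a total volume of 0.05130 L.
[OH^-] = 0.003196/0.05130 = 0.06231 M, so pOH = 1.21 and pH = 14.00 - 1.21 = 12.79.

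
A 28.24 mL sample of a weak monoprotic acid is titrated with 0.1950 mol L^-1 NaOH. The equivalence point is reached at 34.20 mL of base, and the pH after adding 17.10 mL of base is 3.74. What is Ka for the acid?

17.10 mL is half of the equivalence volume, so this is the half-equivalence point where [HA] = [A^-].
At half-equivalence pH = pKa, so pKa = 3.74.
Ka = 10^(-3.74) = 1.8 x 10^-4.

1.8 x 10^-4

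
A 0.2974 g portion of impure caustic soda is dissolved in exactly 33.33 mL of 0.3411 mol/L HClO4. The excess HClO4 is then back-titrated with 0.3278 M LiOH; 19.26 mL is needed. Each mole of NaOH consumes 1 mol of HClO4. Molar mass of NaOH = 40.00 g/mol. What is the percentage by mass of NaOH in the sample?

68.0%

Total n(HClO4) added = 0.3411 x 0.03333 = 0.01137 mol.
n(LiOH) used = 0.3278 x 0.01926 = 0.006313 mol, which equals the excess n(HClO4).
So n(HClO4) consumed by the sample = 0.01137 - 0.006313 = 0.005055 mol.
n(NaOH) = 0.005055 / 1 = 0.005055 mol.
mass NaOH = 0.005055 x 40.00 = 0.2022 g, so %NaOH = 0.2022/0.2974 x 100 = 68.0%.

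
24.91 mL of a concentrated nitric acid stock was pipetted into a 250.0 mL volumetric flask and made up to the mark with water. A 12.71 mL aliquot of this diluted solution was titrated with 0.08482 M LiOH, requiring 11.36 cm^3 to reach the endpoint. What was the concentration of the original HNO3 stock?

n(LiOH) = 0.08482 x 0.01136 = 0.0009636 mol.
n(HNO3) in the aliquot = 0.0009636 mol.
[diluted HNO3] = 0.0009636 / 0.01271 = 0.07581 M.
Dilution factor = 250.0/24.91 = 10.04, so [stock] = 0.07581 x 10.04 = 0.761 M.

0.761 M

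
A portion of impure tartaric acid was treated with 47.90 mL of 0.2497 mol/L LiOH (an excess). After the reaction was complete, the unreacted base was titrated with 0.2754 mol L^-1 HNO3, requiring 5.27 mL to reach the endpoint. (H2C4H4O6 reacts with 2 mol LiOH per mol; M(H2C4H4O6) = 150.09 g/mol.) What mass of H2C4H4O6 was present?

Total n(LiOH) added = 0.2497 x 0.04790 = 0.01196 mol.
n(HNO3) used = 0.2754 x 0.005270 = 0.001451 mol, which equals the excess n(LiOH).
So n(LiOH) consumed by the sample = 0.01196 - 0.001451 = 0.01051 mol.
n(H2C4H4O6) = 0.01051 / 2 = 0.005255 mol.
mass = 0.005255 mol x 150.09 g/mol = 0.789 g.

0.789 g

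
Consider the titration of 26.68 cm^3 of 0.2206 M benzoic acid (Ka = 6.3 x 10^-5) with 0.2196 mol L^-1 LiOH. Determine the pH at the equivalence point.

n(C6H5COOH) = 0.2206 x 0.02668 = 0.005886 mol; V(LiOH) at equivalence = 0.005886/0.2196 = 0.02680 L.
At equivalence all the acid is converted to C6H5COO-; total volume = 0.02668 + 0.02680 = 0.05348 L, so [C6H5COO-] = 0.005886/0.05348 = 0.1100 M.
Kb = Kw/Ka = 1.0e-14 / 6.3 x 10^-5 = 1.59e-10.
[OH^-] = sqrt(Kb x [C6H5COO-]) = sqrt(1.59e-10 x 0.1100) = 4.18e-6 M.
pOH = 5.38, so pH = 14.00 - 5.38 = 8.62.

8.62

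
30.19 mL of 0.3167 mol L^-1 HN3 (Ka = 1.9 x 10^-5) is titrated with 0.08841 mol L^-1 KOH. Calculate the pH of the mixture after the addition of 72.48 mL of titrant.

Initial n(HN3) = 0.3167 x 0.03019 = 0.009561 mol.
n(KOH) added = 0.08841 x 0.07248 = 0.006408 mol, converting that many moles of HN3 to N3-.
Remaining n(HN3) = 0.003153 mol; n(N3-) = 0.006408 mol.
By Henderson-Hasselbalch, pH = pKa + log([A^-]/[HA]) = 4.72 + log(0.006408/0.003153) = 4.72 + (+0.31) = 5.03.

5.03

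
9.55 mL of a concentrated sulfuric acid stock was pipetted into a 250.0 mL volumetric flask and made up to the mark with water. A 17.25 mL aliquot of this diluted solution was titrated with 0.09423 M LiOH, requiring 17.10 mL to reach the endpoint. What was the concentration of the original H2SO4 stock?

n(LiOH) = 0.09423 x 0.01710 = 0.001611 mol.
n(H2SO4) in the aliquot = 0.001611 x 1/2 = 0.0008057 mol.
[diluted H2SO4] = 0.0008057 / 0.01725 = 0.04671 M.
Dilution factor = 250.0/9.550 = 26.18, so [stock] = 0.04671 x 26.18 = 1.22 M.

1.22 M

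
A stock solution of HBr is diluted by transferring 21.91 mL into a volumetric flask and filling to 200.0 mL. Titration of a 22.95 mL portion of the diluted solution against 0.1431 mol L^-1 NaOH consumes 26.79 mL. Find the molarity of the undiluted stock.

1.52 M

n(NaOH) = 0.1431 x 0.02679 = 0.003834 mol.
n(HBr) in the aliquot = 0.003834 mol.
[diluted HBr] = 0.003834 / 0.02295 = 0.1670 M.
Dilution factor = 200.0/21.91 = 9.128, so [stock] = 0.1670 x 9.128 = 1.52 M.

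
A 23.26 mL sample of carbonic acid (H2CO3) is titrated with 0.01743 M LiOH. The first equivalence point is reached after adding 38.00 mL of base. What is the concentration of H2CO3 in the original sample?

0.0285 M

n(LiOH) = 0.01743 x 0.03800 = 0.0006623 mol.
At the first equivalence point, 1 mol OH^- react per mol H2CO3, so n(H2CO3) = 0.0006623 / 1 = 0.0006623 mol.
[H2CO3] = 0.0006623 / 0.02326 L = 0.0285 M.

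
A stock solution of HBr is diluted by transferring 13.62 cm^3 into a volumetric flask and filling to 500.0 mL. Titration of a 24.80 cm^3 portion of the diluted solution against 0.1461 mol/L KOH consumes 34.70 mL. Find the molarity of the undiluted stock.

7.50 M

n(KOH) = 0.1461 x 0.03470 = 0.005070 mol.
n(HBr) in the aliquot = 0.005070 mol.
[diluted HBr] = 0.005070 / 0.02480 = 0.2044 M.
Dilution factor = 500.0/13.62 = 36.71, so [stock] = 0.2044 x 36.71 = 7.50 M.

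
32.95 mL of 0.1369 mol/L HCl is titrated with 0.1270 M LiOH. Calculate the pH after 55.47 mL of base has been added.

n(acid) = 0.1369 x 0.03295 = 0.004511 mol; n(LiOH) added = 0.1270 x 0.05547 = 0.007045 mol.
Base is in excess by 0.007045 - 0.004511 = 0.002534 mol in a total volume of 0.08842 L.
[OH^-] = 0.002534/0.08842 = 0.02866 M, so pOH = 1.54 and pH = 14.00 - 1.54 = 12.46.

12.46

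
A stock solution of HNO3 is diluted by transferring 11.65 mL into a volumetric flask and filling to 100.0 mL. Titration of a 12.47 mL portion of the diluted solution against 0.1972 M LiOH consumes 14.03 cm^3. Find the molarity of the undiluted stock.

1.90 M

n(LiOH) = 0.1972 x 0.01403 = 0.002767 mol.
n(HNO3) in the aliquot = 0.002767 mol.
[diluted HNO3] = 0.002767 / 0.01247 = 0.2219 M.
Dilution factor = 100.0/11.65 = 8.584, so [stock] = 0.2219 x 8.584 = 1.90 M.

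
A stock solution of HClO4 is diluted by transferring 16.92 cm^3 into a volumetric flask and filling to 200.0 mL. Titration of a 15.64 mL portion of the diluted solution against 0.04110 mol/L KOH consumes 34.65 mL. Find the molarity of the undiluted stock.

n(KOH) = 0.04110 x 0.03465 = 0.001424 mol.
n(HClO4) in the aliquot = 0.001424 mol.
[diluted HClO4] = 0.001424 / 0.01564 = 0.09106 M.
Dilution factor = 200.0/16.92 = 11.82, so [stock] = 0.09106 x 11.82 = 1.08 M.

1.08 M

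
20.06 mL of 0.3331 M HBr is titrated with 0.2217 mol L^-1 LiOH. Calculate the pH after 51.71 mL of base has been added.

n(acid) = 0.3331 x 0.02006 = 0.006682 mol; n(LiOH) added = 0.2217 x 0.05171 = 0.01146 mol.
Base is in excess by 0.01146 - 0.006682 = 0.004782 mol in a total volume of 0.07177 L.
[OH^-] = 0.004782/0.07177 = 0.06663 M, so pOH = 1.18 and pH = 14.00 - 1.18 = 12.82.

12.82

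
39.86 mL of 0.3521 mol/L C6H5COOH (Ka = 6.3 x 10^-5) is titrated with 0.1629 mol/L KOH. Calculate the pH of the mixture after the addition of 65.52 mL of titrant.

Initial n(C6H5COOH) = 0.3521 x 0.03986 = 0.01403 mol.
n(KOH) added = 0.1629 x 0.06552 = 0.01067 mol, converting that many moles of C6H5COOH to C6H5COO-.
Remaining n(C6H5COOH) = 0.003361 mol; n(C6H5COO-) = 0.01067 mol.
By Henderson-Hasselbalch, pH = pKa + log([A^-]/[HA]) = 4.20 + log(0.01067/0.003361) = 4.20 + (+0.50) = 4.70.

4.70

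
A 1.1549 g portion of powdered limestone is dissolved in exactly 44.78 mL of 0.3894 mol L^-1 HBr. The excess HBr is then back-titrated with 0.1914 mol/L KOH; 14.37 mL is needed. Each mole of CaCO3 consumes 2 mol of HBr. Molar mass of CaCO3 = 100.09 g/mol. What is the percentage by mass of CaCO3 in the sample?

Total n(HBr) added = 0.3894 x 0.04478 = 0.01744 mol.
n(KOH) used = 0.1914 x 0.01437 = 0.002750 mol, which equals the excess n(HBr).
So n(HBr) consumed by the sample = 0.01744 - 0.002750 = 0.01469 mol.
n(CaCO3) = 0.01469 / 2 = 0.007343 mol.
mass CaCO3 = 0.007343 x 100.09 = 0.7350 g, so %CaCO3 = 0.7350/1.1549 x 100 = 63.6%.

63.6%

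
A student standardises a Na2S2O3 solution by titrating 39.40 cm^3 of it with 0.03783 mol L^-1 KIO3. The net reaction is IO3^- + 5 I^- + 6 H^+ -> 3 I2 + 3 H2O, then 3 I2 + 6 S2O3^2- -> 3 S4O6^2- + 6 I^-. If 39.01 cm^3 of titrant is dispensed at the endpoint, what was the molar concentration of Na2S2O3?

n(KIO3) = 0.03783 x 0.03901 = 0.001476 mol.
From the balanced equation, 1 mol KIO3 reacts with 6 mol Na2S2O3, so n(Na2S2O3) = 0.001476 x 6/1 = 0.008854 mol.
[Na2S2O3] = 0.008854 / 0.03940 L = 0.225 M.

0.225 M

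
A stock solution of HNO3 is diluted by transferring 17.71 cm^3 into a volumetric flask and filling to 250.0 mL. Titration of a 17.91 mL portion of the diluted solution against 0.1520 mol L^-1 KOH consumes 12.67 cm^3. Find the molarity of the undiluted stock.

1.52 M

n(KOH) = 0.1520 x 0.01267 = 0.001926 mol.
n(HNO3) in the aliquot = 0.001926 mol.
[diluted HNO3] = 0.001926 / 0.01791 = 0.1075 M.
Dilution factor = 250.0/17.71 = 14.12, so [stock] = 0.1075 x 14.12 = 1.52 M.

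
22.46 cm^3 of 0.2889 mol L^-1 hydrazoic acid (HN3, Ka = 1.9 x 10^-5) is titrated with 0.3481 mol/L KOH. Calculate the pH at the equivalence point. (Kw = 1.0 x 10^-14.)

n(HN3) = 0.2889 x 0.02246 = 0.006489 mol; V(KOH) at equivalence = 0.006489/0.3481 = 0.01864 L.
At equivalence all the acid is converted to N3-; total volume = 0.02246 + 0.01864 = 0.04110 L, so [N3-] = 0.006489/0.04110 = 0.1579 M.
Kb = Kw/Ka = 1.0e-14 / 1.9 x 10^-5 = 5.26e-10.
[OH^-] = sqrt(Kb x [N3-]) = sqrt(5.26e-10 x 0.1579) = 9.12e-6 M.
pOH = 5.04, so pH = 14.00 - 5.04 = 8.96.

8.96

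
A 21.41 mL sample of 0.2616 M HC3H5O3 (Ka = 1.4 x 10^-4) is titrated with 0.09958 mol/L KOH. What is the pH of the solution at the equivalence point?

8.36

n(HC3H5O3) = 0.2616 x 0.02141 = 0.005601 mol; V(KOH) at equivalence = 0.005601/0.09958 = 0.05624 L.
At equivalence all the acid is converted to C3H5O3-; total volume = 0.02141 + 0.05624 = 0.07765 L, so [C3H5O3-] = 0.005601/0.07765 = 0.07213 M.
Kb = Kw/Ka = 1.0e-14 / 1.4 x 10^-4 = 7.14e-11.
[OH^-] = sqrt(Kb x [C3H5O3-]) = sqrt(7.14e-11 x 0.07213) = 2.27e-6 M.
pOH = 5.64, so pH = 14.00 - 5.64 = 8.36.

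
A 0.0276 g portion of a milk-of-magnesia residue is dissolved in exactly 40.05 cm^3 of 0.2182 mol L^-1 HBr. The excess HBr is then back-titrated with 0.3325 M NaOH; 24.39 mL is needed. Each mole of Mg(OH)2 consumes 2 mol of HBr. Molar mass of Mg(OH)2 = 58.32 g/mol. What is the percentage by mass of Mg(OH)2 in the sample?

Total n(HBr) added = 0.2182 x 0.04005 = 0.008739 mol.
n(NaOH) used = 0.3325 x 0.02439 = 0.008110 mol, which equals the excess n(HBr).
So n(HBr) consumed by the sample = 0.008739 - 0.008110 = 0.0006292 mol.
n(Mg(OH)2) = 0.0006292 / 2 = 0.0003146 mol.
mass Mg(OH)2 = 0.0003146 x 58.32 = 0.01835 g, so %Mg(OH)2 = 0.01835/0.0276 x 100 = 66.5%.

66.5%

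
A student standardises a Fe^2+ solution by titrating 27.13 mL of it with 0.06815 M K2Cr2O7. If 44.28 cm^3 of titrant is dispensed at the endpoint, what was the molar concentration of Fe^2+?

n(K2Cr2O7) = 0.06815 x 0.04428 = 0.003018 mol.
From the balanced equation, 1 mol K2Cr2O7 reacts with 6 mol Fe^2+, so n(Fe^2+) = 0.003018 x 6/1 = 0.01811 mol.
[Fe^2+] = 0.01811 / 0.02713 L = 0.667 M.

0.667 M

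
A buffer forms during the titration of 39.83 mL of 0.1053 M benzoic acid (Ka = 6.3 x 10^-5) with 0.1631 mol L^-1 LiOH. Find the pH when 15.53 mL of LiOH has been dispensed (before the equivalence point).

Initial n(C6H5COOH) = 0.1053 x 0.03983 = 0.004194 mol.
n(LiOH) added = 0.1631 x 0.01553 = 0.002533 mol, converting that many moles of C6H5COOH to C6H5COO-.
Remaining n(C6H5COOH) = 0.001661 mol; n(C6H5COO-) = 0.002533 mol.
By Henderson-Hasselbalch, pH = pKa + log([A^-]/[HA]) = 4.20 + log(0.002533/0.001661) = 4.20 + (+0.18) = 4.38.

4.38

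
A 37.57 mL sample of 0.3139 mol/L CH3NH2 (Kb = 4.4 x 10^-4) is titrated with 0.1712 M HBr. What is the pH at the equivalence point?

n(CH3NH2) = 0.3139 x 0.03757 = 0.01179 mol; V(HBr) at equivalence = 0.01179/0.1712 = 0.06889 L.
At equivalence the base is fully converted to CH3NH3+; total volume = 0.1065 L, so [CH3NH3+] = 0.01179/0.1065 = 0.1108 M.
Ka(CH3NH3+) = Kw/Kb = 1.0e-14 / 4.4 x 10^-4 = 2.27e-11.
[H^+] = sqrt(Ka x [CH3NH3+]) = sqrt(2.27e-11 x 0.1108) = 1.59e-6 M.
pH = -log(1.59e-6) = 5.80.

5.80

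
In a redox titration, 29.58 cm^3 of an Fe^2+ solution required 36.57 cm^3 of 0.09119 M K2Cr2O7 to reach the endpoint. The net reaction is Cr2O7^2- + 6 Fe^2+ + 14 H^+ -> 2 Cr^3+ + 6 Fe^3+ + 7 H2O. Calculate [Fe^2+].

n(K2Cr2O7) = 0.09119 x 0.03657 = 0.003335 mol.
From the balanced equation, 1 mol K2Cr2O7 reacts with 6 mol Fe^2+, so n(Fe^2+) = 0.003335 x 6/1 = 0.02001 mol.
[Fe^2+] = 0.02001 / 0.02958 L = 0.676 M.

0.676 M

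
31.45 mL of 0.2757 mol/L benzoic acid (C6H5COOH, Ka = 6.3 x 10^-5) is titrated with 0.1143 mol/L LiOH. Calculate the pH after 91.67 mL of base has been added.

n(acid) = 0.2757 x 0.03145 = 0.008671 mol; n(LiOH) added = 0.1143 x 0.09167 = 0.01048 mol.
Base is in excess by 0.01048 - 0.008671 = 0.001807 mol in a total volume of 0.1231 L.
[OH^-] = 0.001807/0.1231 = 0.01468 M, so pOH = 1.83 and pH = 14.00 - 1.83 = 12.17.

12.17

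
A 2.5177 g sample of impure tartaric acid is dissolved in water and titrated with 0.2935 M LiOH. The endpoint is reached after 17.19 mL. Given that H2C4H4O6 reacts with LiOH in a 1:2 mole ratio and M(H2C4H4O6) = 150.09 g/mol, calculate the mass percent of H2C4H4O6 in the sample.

n(LiOH) = 0.2935 x 0.01719 = 0.005045 mol.
n(H2C4H4O6) = 0.005045 / 2 = 0.002523 mol.
mass of H2C4H4O6 = 0.002523 x 150.09 = 0.3786 g.
% purity = 0.3786 / 2.5177 x 100 = 15.0%.

15.0%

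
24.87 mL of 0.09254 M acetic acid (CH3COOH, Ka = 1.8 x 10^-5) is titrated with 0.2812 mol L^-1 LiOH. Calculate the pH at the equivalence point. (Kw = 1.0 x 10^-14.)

8.79

n(CH3COOH) = 0.09254 x 0.02487 = 0.002301 mol; V(LiOH) at equivalence = 0.002301/0.2812 = 0.008184 L.
At equivalence all the acid is converted to CH3COO-; total volume = 0.02487 + 0.008184 = 0.03305 L, so [CH3COO-] = 0.002301/0.03305 = 0.06963 M.
Kb = Kw/Ka = 1.0e-14 / 1.8 x 10^-5 = 5.56e-10.
[OH^-] = sqrt(Kb x [CH3COO-]) = sqrt(5.56e-10 x 0.06963) = 6.22e-6 M.
pOH = 5.21, so pH = 14.00 - 5.21 = 8.79.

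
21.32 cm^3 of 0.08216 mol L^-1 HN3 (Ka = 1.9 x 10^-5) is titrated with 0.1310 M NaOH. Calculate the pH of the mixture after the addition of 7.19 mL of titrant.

4.79

Initial n(HN3) = 0.08216 x 0.02132 = 0.001752 mol.
n(NaOH) added = 0.1310 x 0.007190 = 0.0009419 mol, converting that many moles of HN3 to N3-.
Remaining n(HN3) = 0.0008098 mol; n(N3-) = 0.0009419 mol.
By Henderson-Hasselbalch, pH = pKa + log([A^-]/[HA]) = 4.72 + log(0.0009419/0.0008098) = 4.72 + (+0.07) = 4.79.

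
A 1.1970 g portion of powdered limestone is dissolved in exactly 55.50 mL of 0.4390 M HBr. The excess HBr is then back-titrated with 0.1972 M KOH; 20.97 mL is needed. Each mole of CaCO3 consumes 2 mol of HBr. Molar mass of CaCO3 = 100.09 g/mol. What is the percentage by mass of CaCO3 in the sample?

84.6%

Total n(HBr) added = 0.4390 x 0.05550 = 0.02436 mol.
n(KOH) used = 0.1972 x 0.02097 = 0.004135 mol, which equals the excess n(HBr).
So n(HBr) consumed by the sample = 0.02436 - 0.004135 = 0.02023 mol.
n(CaCO3) = 0.02023 / 2 = 0.01011 mol.
mass CaCO3 = 0.01011 x 100.09 = 1.012 g, so %CaCO3 = 1.012/1.1970 x 100 = 84.6%.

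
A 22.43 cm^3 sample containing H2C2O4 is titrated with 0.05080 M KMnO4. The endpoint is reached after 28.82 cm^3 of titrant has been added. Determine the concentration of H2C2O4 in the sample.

0.163 M

n(KMnO4) = 0.05080 x 0.02882 = 0.001464 mol.
From the balanced equation, 2 mol KMnO4 reacts with 5 mol H2C2O4, so n(H2C2O4) = 0.001464 x 5/2 = 0.003660 mol.
[H2C2O4] = 0.003660 / 0.02243 L = 0.163 M.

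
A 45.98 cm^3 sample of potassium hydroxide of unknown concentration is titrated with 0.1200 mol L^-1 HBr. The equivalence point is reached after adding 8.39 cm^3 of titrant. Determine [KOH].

0.0219 M

n(HBr) delivered = 0.1200 x 0.008390 = 0.001007 mol.
For a 1:1 reaction, n(KOH) = 0.001007 mol.
[KOH] = 0.001007 mol / 0.04598 L = 0.0219 M.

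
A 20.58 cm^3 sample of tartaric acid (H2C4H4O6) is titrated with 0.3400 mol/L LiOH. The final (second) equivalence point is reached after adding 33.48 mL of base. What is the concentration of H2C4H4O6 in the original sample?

0.277 M

n(LiOH) = 0.3400 x 0.03348 = 0.01138 mol.
At the final (second) equivalence point, 2 mol OH^- react per mol H2C4H4O6, so n(H2C4H4O6) = 0.01138 / 2 = 0.005692 mol.
[H2C4H4O6] = 0.005692 / 0.02058 L = 0.277 M.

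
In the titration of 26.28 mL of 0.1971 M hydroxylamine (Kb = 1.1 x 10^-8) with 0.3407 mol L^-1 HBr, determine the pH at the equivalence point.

3.47

n(NH2OH) = 0.1971 x 0.02628 = 0.005180 mol; V(HBr) at equivalence = 0.005180/0.3407 = 0.01520 L.
At equivalence the base is fully converted to NH3OH+; total volume = 0.04148 L, so [NH3OH+] = 0.005180/0.04148 = 0.1249 M.
Ka(NH3OH+) = Kw/Kb = 1.0e-14 / 1.1 x 10^-8 = 9.09e-7.
[H^+] = sqrt(Ka x [NH3OH+]) = sqrt(9.09e-7 x 0.1249) = 0.000337 M.
pH = -log(0.000337) = 3.47.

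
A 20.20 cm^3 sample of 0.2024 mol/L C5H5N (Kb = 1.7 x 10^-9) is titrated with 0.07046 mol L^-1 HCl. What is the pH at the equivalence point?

3.26

n(C5H5N) = 0.2024 x 0.02020 = 0.004088 mol; V(HCl) at equivalence = 0.004088/0.07046 = 0.05803 L.
At equivalence the base is fully converted to C5H5NH+; total volume = 0.07823 L, so [C5H5NH+] = 0.004088/0.07823 = 0.05227 M.
Ka(C5H5NH+) = Kw/Kb = 1.0e-14 / 1.7 x 10^-9 = 5.88e-6.
[H^+] = sqrt(Ka x [C5H5NH+]) = sqrt(5.88e-6 x 0.05227) = 0.000554 M.
pH = -log(0.000554) = 3.26.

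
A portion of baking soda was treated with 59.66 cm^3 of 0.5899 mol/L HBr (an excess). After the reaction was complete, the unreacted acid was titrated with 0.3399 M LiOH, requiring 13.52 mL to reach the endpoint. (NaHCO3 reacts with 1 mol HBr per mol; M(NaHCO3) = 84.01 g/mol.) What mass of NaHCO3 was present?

2.57 g

Total n(HBr) added = 0.5899 x 0.05966 = 0.03519 mol.
n(LiOH) used = 0.3399 x 0.01352 = 0.004595 mol, which equals the excess n(HBr).
So n(HBr) consumed by the sample = 0.03519 - 0.004595 = 0.03060 mol.
n(NaHCO3) = 0.03060 / 1 = 0.03060 mol.
mass = 0.03060 mol x 84.01 g/mol = 2.57 g.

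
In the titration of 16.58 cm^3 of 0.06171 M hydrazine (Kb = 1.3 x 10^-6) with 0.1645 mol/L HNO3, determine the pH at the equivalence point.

4.73

n(N2H4) = 0.06171 x 0.01658 = 0.001023 mol; V(HNO3) at equivalence = 0.001023/0.1645 = 0.006220 L.
At equivalence the base is fully converted to N2H5+; total volume = 0.02280 L, so [N2H5+] = 0.001023/0.02280 = 0.04488 M.
Ka(N2H5+) = Kw/Kb = 1.0e-14 / 1.3 x 10^-6 = 7.69e-9.
[H^+] = sqrt(Ka x [N2H5+]) = sqrt(7.69e-9 x 0.04488) = 1.86e-5 M.
pH = -log(1.86e-5) = 4.73.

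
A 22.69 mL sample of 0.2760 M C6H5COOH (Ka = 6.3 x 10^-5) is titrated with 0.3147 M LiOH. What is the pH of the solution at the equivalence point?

n(C6H5COOH) = 0.2760 x 0.02269 = 0.006262 mol; V(LiOH) at equivalence = 0.006262/0.3147 = 0.01990 L.
At equivalence all the acid is converted to C6H5COO-; total volume = 0.02269 + 0.01990 = 0.04259 L, so [C6H5COO-] = 0.006262/0.04259 = 0.1470 M.
Kb = Kw/Ka = 1.0e-14 / 6.3 x 10^-5 = 1.59e-10.
[OH^-] = sqrt(Kb x [C6H5COO-]) = sqrt(1.59e-10 x 0.1470) = 4.83e-6 M.
pOH = 5.32, so pH = 14.00 - 5.32 = 8.68.

8.68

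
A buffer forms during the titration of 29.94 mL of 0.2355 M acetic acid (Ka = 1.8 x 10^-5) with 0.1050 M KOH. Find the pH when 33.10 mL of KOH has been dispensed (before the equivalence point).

4.73

Initial n(CH3COOH) = 0.2355 x 0.02994 = 0.007051 mol.
n(KOH) added = 0.1050 x 0.03310 = 0.003475 mol, converting that many moles of CH3COOH to CH3COO-.
Remaining n(CH3COOH) = 0.003575 mol; n(CH3COO-) = 0.003475 mol.
By Henderson-Hasselbalch, pH = pKa + log([A^-]/[HA]) = 4.74 + log(0.003475/0.003575) = 4.74 + (-0.01) = 4.73.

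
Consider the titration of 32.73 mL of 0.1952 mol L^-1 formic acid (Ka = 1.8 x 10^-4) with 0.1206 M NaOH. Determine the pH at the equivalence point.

n(HCOOH) = 0.1952 x 0.03273 = 0.006389 mol; V(NaOH) at equivalence = 0.006389/0.1206 = 0.05298 L.
At equivalence all the acid is converted to HCOO-; total volume = 0.03273 + 0.05298 = 0.08571 L, so [HCOO-] = 0.006389/0.08571 = 0.07454 M.
Kb = Kw/Ka = 1.0e-14 / 1.8 x 10^-4 = 5.56e-11.
[OH^-] = sqrt(Kb x [HCOO-]) = sqrt(5.56e-11 x 0.07454) = 2.04e-6 M.
pOH = 5.69, so pH = 14.00 - 5.69 = 8.31.

8.31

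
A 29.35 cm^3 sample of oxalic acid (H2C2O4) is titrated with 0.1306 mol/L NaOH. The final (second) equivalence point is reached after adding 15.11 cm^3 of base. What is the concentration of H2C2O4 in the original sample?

n(NaOH) = 0.1306 x 0.01511 = 0.001973 mol.
At the final (second) equivalence point, 2 mol OH^- react per mol H2C2O4, so n(H2C2O4) = 0.001973 / 2 = 0.0009867 mol.
[H2C2O4] = 0.0009867 / 0.02935 L = 0.0336 M.

0.0336 M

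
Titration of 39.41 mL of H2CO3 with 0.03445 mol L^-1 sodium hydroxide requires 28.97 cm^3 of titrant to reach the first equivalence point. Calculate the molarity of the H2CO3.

0.0253 M

n(NaOH) = 0.03445 x 0.02897 = 0.0009980 mol.
At the first equivalence point, 1 mol OH^- react per mol H2CO3, so n(H2CO3) = 0.0009980 / 1 = 0.0009980 mol.
[H2CO3] = 0.0009980 / 0.03941 L = 0.0253 M.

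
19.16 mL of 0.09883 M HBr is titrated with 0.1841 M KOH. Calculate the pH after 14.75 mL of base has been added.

12.38

n(acid) = 0.09883 x 0.01916 = 0.001894 mol; n(KOH) added = 0.1841 x 0.01475 = 0.002715 mol.
Base is in excess by 0.002715 - 0.001894 = 0.0008219 mol in a total volume of 0.03391 L.
[OH^-] = 0.0008219/0.03391 = 0.02424 M, so pOH = 1.62 and pH = 14.00 - 1.62 = 12.38.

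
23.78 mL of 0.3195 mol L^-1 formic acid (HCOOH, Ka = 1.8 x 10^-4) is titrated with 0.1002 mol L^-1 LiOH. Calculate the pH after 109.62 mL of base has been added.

n(acid) = 0.3195 x 0.02378 = 0.007598 mol; n(LiOH) added = 0.1002 x 0.1096 = 0.01098 mol.
Base is in excess by 0.01098 - 0.007598 = 0.003386 mol in a total volume of 0.1334 L.
[OH^-] = 0.003386/0.1334 = 0.02538 M, so pOH = 1.60 and pH = 14.00 - 1.60 = 12.40.

12.40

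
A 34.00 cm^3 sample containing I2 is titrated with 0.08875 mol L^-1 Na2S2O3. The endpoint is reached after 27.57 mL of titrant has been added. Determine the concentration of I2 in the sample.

0.0360 M

n(Na2S2O3) = 0.08875 x 0.02757 = 0.002447 mol.
From the balanced equation, 2 mol Na2S2O3 reacts with 1 mol I2, so n(I2) = 0.002447 x 1/2 = 0.001223 mol.
[I2] = 0.001223 / 0.03400 L = 0.0360 M.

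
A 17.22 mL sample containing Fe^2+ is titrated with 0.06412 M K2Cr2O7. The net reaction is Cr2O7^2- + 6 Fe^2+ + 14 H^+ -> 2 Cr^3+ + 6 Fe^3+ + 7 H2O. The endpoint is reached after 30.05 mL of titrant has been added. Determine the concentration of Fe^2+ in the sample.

n(K2Cr2O7) = 0.06412 x 0.03005 = 0.001927 mol.
From the balanced equation, 1 mol K2Cr2O7 reacts with 6 mol Fe^2+, so n(Fe^2+) = 0.001927 x 6/1 = 0.01156 mol.
[Fe^2+] = 0.01156 / 0.01722 L = 0.671 M.

0.671 M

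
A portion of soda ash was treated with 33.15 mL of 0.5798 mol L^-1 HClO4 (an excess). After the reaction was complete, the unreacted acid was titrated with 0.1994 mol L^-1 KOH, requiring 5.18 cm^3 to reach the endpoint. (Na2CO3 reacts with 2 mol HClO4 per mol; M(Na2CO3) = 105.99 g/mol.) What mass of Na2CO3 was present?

0.964 g

Total n(HClO4) added = 0.5798 x 0.03315 = 0.01922 mol.
n(KOH) used = 0.1994 x 0.005180 = 0.001033 mol, which equals the excess n(HClO4).
So n(HClO4) consumed by the sample = 0.01922 - 0.001033 = 0.01819 mol.
n(Na2CO3) = 0.01819 / 2 = 0.009094 mol.
mass = 0.009094 mol x 105.99 g/mol = 0.964 g.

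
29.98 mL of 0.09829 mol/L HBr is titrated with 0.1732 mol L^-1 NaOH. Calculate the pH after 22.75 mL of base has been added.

n(acid) = 0.09829 x 0.02998 = 0.002947 mol; n(NaOH) added = 0.1732 x 0.02275 = 0.003940 mol.
Base is in excess by 0.003940 - 0.002947 = 0.0009936 mol in a total volume of 0.05273 L.
[OH^-] = 0.0009936/0.05273 = 0.01884 M, so pOH = 1.72 and pH = 14.00 - 1.72 = 12.28.

12.28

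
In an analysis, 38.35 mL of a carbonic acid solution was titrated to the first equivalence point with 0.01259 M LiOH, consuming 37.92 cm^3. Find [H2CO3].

0.0124 M

n(LiOH) = 0.01259 x 0.03792 = 0.0004774 mol.
At the first equivalence point, 1 mol OH^- react per mol H2CO3, so n(H2CO3) = 0.0004774 / 1 = 0.0004774 mol.
[H2CO3] = 0.0004774 / 0.03835 L = 0.0124 M.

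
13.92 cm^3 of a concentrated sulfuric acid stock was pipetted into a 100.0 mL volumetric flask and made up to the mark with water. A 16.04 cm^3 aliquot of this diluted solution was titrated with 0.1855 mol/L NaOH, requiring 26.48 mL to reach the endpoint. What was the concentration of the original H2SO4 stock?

1.10 M

n(NaOH) = 0.1855 x 0.02648 = 0.004912 mol.
n(H2SO4) in the aliquot = 0.004912 x 1/2 = 0.002456 mol.
[diluted H2SO4] = 0.002456 / 0.01604 = 0.1531 M.
Dilution factor = 100.0/13.92 = 7.184, so [stock] = 0.1531 x 7.184 = 1.10 M.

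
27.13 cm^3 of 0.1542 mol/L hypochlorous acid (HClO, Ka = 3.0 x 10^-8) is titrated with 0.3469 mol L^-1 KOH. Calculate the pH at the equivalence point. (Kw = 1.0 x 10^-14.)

10.28

n(HClO) = 0.1542 x 0.02713 = 0.004183 mol; V(KOH) at equivalence = 0.004183/0.3469 = 0.01206 L.
At equivalence all the acid is converted to ClO-; total volume = 0.02713 + 0.01206 = 0.03919 L, so [ClO-] = 0.004183/0.03919 = 0.1067 M.
Kb = Kw/Ka = 1.0e-14 / 3.0 x 10^-8 = 3.33e-7.
[OH^-] = sqrt(Kb x [ClO-]) = sqrt(3.33e-7 x 0.1067) = 0.000189 M.
pOH = 3.72, so pH = 14.00 - 3.72 = 10.28.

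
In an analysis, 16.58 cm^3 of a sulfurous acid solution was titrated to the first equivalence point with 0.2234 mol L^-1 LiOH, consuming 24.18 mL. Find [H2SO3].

0.326 M

n(LiOH) = 0.2234 x 0.02418 = 0.005402 mol.
At the first equivalence point, 1 mol OH^- react per mol H2SO3, so n(H2SO3) = 0.005402 / 1 = 0.005402 mol.
[H2SO3] = 0.005402 / 0.01658 L = 0.326 M.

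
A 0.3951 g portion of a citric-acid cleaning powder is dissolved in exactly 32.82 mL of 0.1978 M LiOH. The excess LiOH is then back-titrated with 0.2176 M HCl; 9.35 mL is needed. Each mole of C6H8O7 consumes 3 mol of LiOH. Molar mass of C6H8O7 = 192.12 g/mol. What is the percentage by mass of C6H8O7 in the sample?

Total n(LiOH) added = 0.1978 x 0.03282 = 0.006492 mol.
n(HCl) used = 0.2176 x 0.009350 = 0.002035 mol, which equals the excess n(LiOH).
So n(LiOH) consumed by the sample = 0.006492 - 0.002035 = 0.004457 mol.
n(C6H8O7) = 0.004457 / 3 = 0.001486 mol.
mass C6H8O7 = 0.001486 x 192.12 = 0.2854 g, so %C6H8O7 = 0.2854/0.3951 x 100 = 72.2%.

72.2%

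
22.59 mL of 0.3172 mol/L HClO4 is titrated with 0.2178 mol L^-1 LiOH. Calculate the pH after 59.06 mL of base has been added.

n(acid) = 0.3172 x 0.02259 = 0.007166 mol; n(LiOH) added = 0.2178 x 0.05906 = 0.01286 mol.
Base is in excess by 0.01286 - 0.007166 = 0.005698 mol in a total volume of 0.08165 L.
[OH^-] = 0.005698/0.08165 = 0.06978 M, so pOH = 1.16 and pH = 14.00 - 1.16 = 12.84.

12.84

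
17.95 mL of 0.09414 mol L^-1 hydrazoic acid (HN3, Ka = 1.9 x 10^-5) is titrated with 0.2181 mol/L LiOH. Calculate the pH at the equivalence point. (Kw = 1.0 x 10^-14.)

8.77

n(HN3) = 0.09414 x 0.01795 = 0.001690 mol; V(LiOH) at equivalence = 0.001690/0.2181 = 0.007748 L.
At equivalence all the acid is converted to N3-; total volume = 0.01795 + 0.007748 = 0.02570 L, so [N3-] = 0.001690/0.02570 = 0.06576 M.
Kb = Kw/Ka = 1.0e-14 / 1.9 x 10^-5 = 5.26e-10.
[OH^-] = sqrt(Kb x [N3-]) = sqrt(5.26e-10 x 0.06576) = 5.88e-6 M.
pOH = 5.23, so pH = 14.00 - 5.23 = 8.77.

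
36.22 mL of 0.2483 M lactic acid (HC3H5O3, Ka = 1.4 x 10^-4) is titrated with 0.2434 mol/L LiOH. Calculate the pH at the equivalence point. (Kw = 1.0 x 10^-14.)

8.47

n(HC3H5O3) = 0.2483 x 0.03622 = 0.008993 mol; V(LiOH) at equivalence = 0.008993/0.2434 = 0.03695 L.
At equivalence all the acid is converted to C3H5O3-; total volume = 0.03622 + 0.03695 = 0.07317 L, so [C3H5O3-] = 0.008993/0.07317 = 0.1229 M.
Kb = Kw/Ka = 1.0e-14 / 1.4 x 10^-4 = 7.14e-11.
[OH^-] = sqrt(Kb x [C3H5O3-]) = sqrt(7.14e-11 x 0.1229) = 2.96e-6 M.
pOH = 5.53, so pH = 14.00 - 5.53 = 8.47.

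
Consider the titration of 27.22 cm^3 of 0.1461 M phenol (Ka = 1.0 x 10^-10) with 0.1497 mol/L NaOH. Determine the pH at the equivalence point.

n(C6H5OH) = 0.1461 x 0.02722 = 0.003977 mol; V(NaOH) at equivalence = 0.003977/0.1497 = 0.02657 L.
At equivalence all the acid is converted to C6H5O-; total volume = 0.02722 + 0.02657 = 0.05379 L, so [C6H5O-] = 0.003977/0.05379 = 0.07394 M.
Kb = Kw/Ka = 1.0e-14 / 1.0 x 10^-10 = 0.000100.
[OH^-] = sqrt(Kb x [C6H5O-]) = sqrt(0.000100 x 0.07394) = 0.00272 M.
pOH = 2.57, so pH = 14.00 - 2.57 = 11.43.

11.43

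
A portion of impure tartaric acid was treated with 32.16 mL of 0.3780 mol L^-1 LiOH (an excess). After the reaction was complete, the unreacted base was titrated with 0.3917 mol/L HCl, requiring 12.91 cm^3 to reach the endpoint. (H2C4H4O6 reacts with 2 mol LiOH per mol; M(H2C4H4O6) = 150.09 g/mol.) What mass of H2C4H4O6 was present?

0.533 g

Total n(LiOH) added = 0.3780 x 0.03216 = 0.01216 mol.
n(HCl) used = 0.3917 x 0.01291 = 0.005057 mol, which equals the excess n(LiOH).
So n(LiOH) consumed by the sample = 0.01216 - 0.005057 = 0.007100 mol.
n(H2C4H4O6) = 0.007100 / 2 = 0.003550 mol.
mass = 0.003550 mol x 150.09 g/mol = 0.533 g.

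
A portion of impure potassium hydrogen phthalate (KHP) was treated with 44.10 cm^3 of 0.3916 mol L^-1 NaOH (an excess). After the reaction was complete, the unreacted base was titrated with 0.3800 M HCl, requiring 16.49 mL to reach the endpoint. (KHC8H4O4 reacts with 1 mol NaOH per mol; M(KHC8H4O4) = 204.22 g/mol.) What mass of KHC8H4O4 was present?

Total n(NaOH) added = 0.3916 x 0.04410 = 0.01727 mol.
n(HCl) used = 0.3800 x 0.01649 = 0.006266 mol, which equals the excess n(NaOH).
So n(NaOH) consumed by the sample = 0.01727 - 0.006266 = 0.01100 mol.
n(KHC8H4O4) = 0.01100 / 1 = 0.01100 mol.
mass = 0.01100 mol x 204.22 g/mol = 2.25 g.

2.25 g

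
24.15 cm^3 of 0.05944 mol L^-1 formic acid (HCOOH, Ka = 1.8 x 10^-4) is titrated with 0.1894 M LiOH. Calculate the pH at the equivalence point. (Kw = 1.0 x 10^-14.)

8.20

n(HCOOH) = 0.05944 x 0.02415 = 0.001435 mol; V(LiOH) at equivalence = 0.001435/0.1894 = 0.007579 L.
At equivalence all the acid is converted to HCOO-; total volume = 0.02415 + 0.007579 = 0.03173 L, so [HCOO-] = 0.001435/0.03173 = 0.04524 M.
Kb = Kw/Ka = 1.0e-14 / 1.8 x 10^-4 = 5.56e-11.
[OH^-] = sqrt(Kb x [HCOO-]) = sqrt(5.56e-11 x 0.04524) = 1.59e-6 M.
pOH = 5.80, so pH = 14.00 - 5.80 = 8.20.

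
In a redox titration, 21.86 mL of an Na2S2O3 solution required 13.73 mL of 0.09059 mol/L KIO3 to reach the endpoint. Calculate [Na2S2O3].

0.341 M

n(KIO3) = 0.09059 x 0.01373 = 0.001244 mol.
From the balanced equation, 1 mol KIO3 reacts with 6 mol Na2S2O3, so n(Na2S2O3) = 0.001244 x 6/1 = 0.007463 mol.
[Na2S2O3] = 0.007463 / 0.02186 L = 0.341 M.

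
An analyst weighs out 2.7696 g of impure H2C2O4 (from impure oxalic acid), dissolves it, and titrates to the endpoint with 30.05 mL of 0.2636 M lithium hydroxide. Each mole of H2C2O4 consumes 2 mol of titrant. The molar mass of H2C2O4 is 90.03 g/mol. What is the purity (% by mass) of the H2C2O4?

12.9%

n(LiOH) = 0.2636 x 0.03005 = 0.007921 mol.
n(H2C2O4) = 0.007921 / 2 = 0.003961 mol.
mass of H2C2O4 = 0.003961 x 90.03 = 0.3566 g.
% purity = 0.3566 / 2.7696 x 100 = 12.9%.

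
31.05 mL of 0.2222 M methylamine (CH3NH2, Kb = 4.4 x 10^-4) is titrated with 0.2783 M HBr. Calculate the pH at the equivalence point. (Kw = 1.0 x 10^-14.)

n(CH3NH2) = 0.2222 x 0.03105 = 0.006899 mol; V(HBr) at equivalence = 0.006899/0.2783 = 0.02479 L.
At equivalence the base is fully converted to CH3NH3+; total volume = 0.05584 L, so [CH3NH3+] = 0.006899/0.05584 = 0.1236 M.
Ka(CH3NH3+) = Kw/Kb = 1.0e-14 / 4.4 x 10^-4 = 2.27e-11.
[H^+] = sqrt(Ka x [CH3NH3+]) = sqrt(2.27e-11 x 0.1236) = 1.68e-6 M.
pH = -log(1.68e-6) = 5.78.

5.78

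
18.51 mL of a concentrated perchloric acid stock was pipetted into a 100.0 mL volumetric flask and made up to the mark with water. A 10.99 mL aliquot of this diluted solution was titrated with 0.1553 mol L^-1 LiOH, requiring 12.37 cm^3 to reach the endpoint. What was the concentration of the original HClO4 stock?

n(LiOH) = 0.1553 x 0.01237 = 0.001921 mol.
n(HClO4) in the aliquot = 0.001921 mol.
[diluted HClO4] = 0.001921 / 0.01099 = 0.1748 M.
Dilution factor = 100.0/18.51 = 5.402, so [stock] = 0.1748 x 5.402 = 0.944 M.

0.944 M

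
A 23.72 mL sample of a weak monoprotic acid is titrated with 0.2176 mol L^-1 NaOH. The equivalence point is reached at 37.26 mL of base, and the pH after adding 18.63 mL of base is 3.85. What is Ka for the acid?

1.4 x 10^-4

18.63 mL is half of the equivalence volume, so this is the half-equivalence point where [HA] = [A^-].
At half-equivalence pH = pKa, so pKa = 3.85.
Ka = 10^(-3.85) = 1.4 x 10^-4.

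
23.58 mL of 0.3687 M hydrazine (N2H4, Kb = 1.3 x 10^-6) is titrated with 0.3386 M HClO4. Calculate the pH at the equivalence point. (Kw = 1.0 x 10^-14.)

4.43

n(N2H4) = 0.3687 x 0.02358 = 0.008694 mol; V(HClO4) at equivalence = 0.008694/0.3386 = 0.02568 L.
At equivalence the base is fully converted to N2H5+; total volume = 0.04926 L, so [N2H5+] = 0.008694/0.04926 = 0.1765 M.
Ka(N2H5+) = Kw/Kb = 1.0e-14 / 1.3 x 10^-6 = 7.69e-9.
[H^+] = sqrt(Ka x [N2H5+]) = sqrt(7.69e-9 x 0.1765) = 3.68e-5 M.
pH = -log(3.68e-5) = 4.43.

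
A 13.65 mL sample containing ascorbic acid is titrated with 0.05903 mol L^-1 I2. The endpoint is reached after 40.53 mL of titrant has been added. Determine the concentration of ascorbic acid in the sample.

0.175 M

n(I2) = 0.05903 x 0.04053 = 0.002392 mol.
From the balanced equation, 1 mol I2 reacts with 1 mol ascorbic acid, so n(ascorbic acid) = 0.002392 x 1/1 = 0.002392 mol.
[ascorbic acid] = 0.002392 / 0.01365 L = 0.175 M.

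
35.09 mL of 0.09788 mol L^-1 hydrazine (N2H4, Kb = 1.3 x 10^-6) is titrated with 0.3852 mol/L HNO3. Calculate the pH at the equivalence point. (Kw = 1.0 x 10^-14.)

n(N2H4) = 0.09788 x 0.03509 = 0.003435 mol; V(HNO3) at equivalence = 0.003435/0.3852 = 0.008916 L.
At equivalence the base is fully converted to N2H5+; total volume = 0.04401 L, so [N2H5+] = 0.003435/0.04401 = 0.07805 M.
Ka(N2H5+) = Kw/Kb = 1.0e-14 / 1.3 x 10^-6 = 7.69e-9.
[H^+] = sqrt(Ka x [N2H5+]) = sqrt(7.69e-9 x 0.07805) = 2.45e-5 M.
pH = -log(2.45e-5) = 4.61.

4.61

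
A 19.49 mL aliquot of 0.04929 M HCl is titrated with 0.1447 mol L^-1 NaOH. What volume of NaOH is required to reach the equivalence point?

6.64 mL

n(HCl) = 0.04929 mol/L x 0.01949 L = 0.0009607 mol.
At equivalence n(NaOH) = n(HCl) = 0.0009607 mol.
V(NaOH) = 0.0009607 / 0.1447 = 0.006639 L = 6.64 mL.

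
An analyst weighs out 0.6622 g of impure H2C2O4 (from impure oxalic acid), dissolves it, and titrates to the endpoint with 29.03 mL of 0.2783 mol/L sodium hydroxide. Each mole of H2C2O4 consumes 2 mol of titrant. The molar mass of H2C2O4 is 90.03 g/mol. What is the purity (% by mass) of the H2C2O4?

n(NaOH) = 0.2783 x 0.02903 = 0.008079 mol.
n(H2C2O4) = 0.008079 / 2 = 0.004040 mol.
mass of H2C2O4 = 0.004040 x 90.03 = 0.3637 g.
% purity = 0.3637 / 0.6622 x 100 = 54.9%.

54.9%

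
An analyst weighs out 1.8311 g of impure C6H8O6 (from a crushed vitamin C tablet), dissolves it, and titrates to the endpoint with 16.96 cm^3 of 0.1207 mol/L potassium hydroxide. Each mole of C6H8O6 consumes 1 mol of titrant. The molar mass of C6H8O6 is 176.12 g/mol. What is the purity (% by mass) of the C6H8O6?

n(KOH) = 0.1207 x 0.01696 = 0.002047 mol.
n(C6H8O6) = 0.002047 / 1 = 0.002047 mol.
mass of C6H8O6 = 0.002047 x 176.12 = 0.3605 g.
% purity = 0.3605 / 1.8311 x 100 = 19.7%.

19.7%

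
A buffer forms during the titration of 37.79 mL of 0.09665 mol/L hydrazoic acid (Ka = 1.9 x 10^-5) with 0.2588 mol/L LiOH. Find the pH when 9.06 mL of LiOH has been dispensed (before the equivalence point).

Initial n(HN3) = 0.09665 x 0.03779 = 0.003652 mol.
n(LiOH) added = 0.2588 x 0.009060 = 0.002345 mol, converting that many moles of HN3 to N3-.
Remaining n(HN3) = 0.001308 mol; n(N3-) = 0.002345 mol.
By Henderson-Hasselbalch, pH = pKa + log([A^-]/[HA]) = 4.72 + log(0.002345/0.001308) = 4.72 + (+0.25) = 4.97.

4.97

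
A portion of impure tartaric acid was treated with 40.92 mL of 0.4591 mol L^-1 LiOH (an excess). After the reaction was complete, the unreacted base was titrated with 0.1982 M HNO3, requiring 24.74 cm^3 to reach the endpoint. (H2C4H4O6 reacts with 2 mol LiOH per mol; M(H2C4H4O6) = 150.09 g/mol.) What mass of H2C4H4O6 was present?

1.04 g

Total n(LiOH) added = 0.4591 x 0.04092 = 0.01879 mol.
n(HNO3) used = 0.1982 x 0.02474 = 0.004903 mol, which equals the excess n(LiOH).
So n(LiOH) consumed by the sample = 0.01879 - 0.004903 = 0.01388 mol.
n(H2C4H4O6) = 0.01388 / 2 = 0.006941 mol.
mass = 0.006941 mol x 150.09 g/mol = 1.04 g.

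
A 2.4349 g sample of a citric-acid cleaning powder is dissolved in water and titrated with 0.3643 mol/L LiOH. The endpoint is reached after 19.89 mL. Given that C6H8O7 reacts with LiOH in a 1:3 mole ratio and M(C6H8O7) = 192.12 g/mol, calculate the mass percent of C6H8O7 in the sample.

19.1%

n(LiOH) = 0.3643 x 0.01989 = 0.007246 mol.
n(C6H8O7) = 0.007246 / 3 = 0.002415 mol.
mass of C6H8O7 = 0.002415 x 192.12 = 0.4640 g.
% purity = 0.4640 / 2.4349 x 100 = 19.1%.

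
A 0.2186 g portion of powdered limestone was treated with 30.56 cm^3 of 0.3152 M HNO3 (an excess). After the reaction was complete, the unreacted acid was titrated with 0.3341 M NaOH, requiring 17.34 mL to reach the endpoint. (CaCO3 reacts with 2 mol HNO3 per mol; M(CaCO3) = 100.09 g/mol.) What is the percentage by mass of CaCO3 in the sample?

87.9%

Total n(HNO3) added = 0.3152 x 0.03056 = 0.009633 mol.
n(NaOH) used = 0.3341 x 0.01734 = 0.005793 mol, which equals the excess n(HNO3).
So n(HNO3) consumed by the sample = 0.009633 - 0.005793 = 0.003839 mol.
n(CaCO3) = 0.003839 / 2 = 0.001920 mol.
mass CaCO3 = 0.001920 x 100.09 = 0.1921 g, so %CaCO3 = 0.1921/0.2186 x 100 = 87.9%.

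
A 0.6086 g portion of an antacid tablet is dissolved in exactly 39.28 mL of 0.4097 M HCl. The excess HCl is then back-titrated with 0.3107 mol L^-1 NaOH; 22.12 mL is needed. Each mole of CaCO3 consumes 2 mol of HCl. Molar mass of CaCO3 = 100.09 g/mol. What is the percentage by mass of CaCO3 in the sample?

Total n(HCl) added = 0.4097 x 0.03928 = 0.01609 mol.
n(NaOH) used = 0.3107 x 0.02212 = 0.006873 mol, which equals the excess n(HCl).
So n(HCl) consumed by the sample = 0.01609 - 0.006873 = 0.009220 mol.
n(CaCO3) = 0.009220 / 2 = 0.004610 mol.
mass CaCO3 = 0.004610 x 100.09 = 0.4614 g, so %CaCO3 = 0.4614/0.6086 x 100 = 75.8%.

75.8%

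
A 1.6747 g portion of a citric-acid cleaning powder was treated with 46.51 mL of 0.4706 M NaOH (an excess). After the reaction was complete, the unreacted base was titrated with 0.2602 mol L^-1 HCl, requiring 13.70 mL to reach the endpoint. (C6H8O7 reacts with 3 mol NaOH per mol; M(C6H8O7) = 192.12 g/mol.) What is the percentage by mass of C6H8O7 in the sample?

Total n(NaOH) added = 0.4706 x 0.04651 = 0.02189 mol.
n(HCl) used = 0.2602 x 0.01370 = 0.003565 mol, which equals the excess n(NaOH).
So n(NaOH) consumed by the sample = 0.02189 - 0.003565 = 0.01832 mol.
n(C6H8O7) = 0.01832 / 3 = 0.006108 mol.
mass C6H8O7 = 0.006108 x 192.12 = 1.173 g, so %C6H8O7 = 1.173/1.6747 x 100 = 70.1%.

70.1%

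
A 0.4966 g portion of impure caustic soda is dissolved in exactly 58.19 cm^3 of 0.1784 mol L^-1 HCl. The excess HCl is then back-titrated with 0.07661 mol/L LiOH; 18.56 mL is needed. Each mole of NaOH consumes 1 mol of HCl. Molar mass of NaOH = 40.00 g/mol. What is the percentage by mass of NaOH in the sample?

72.2%

Total n(HCl) added = 0.1784 x 0.05819 = 0.01038 mol.
n(LiOH) used = 0.07661 x 0.01856 = 0.001422 mol, which equals the excess n(HCl).
So n(HCl) consumed by the sample = 0.01038 - 0.001422 = 0.008959 mol.
n(NaOH) = 0.008959 / 1 = 0.008959 mol.
mass NaOH = 0.008959 x 40.00 = 0.3584 g, so %NaOH = 0.3584/0.4966 x 100 = 72.2%.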